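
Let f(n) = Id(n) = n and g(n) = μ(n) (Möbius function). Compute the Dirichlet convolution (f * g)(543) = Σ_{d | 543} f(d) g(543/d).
(Id * μ)(543) = 360

Divisors of 543: [1, 3, 181, 543]. For each d | 543:
  d = 1: Id(1) · μ(543/1) = 1 · 1 = 1
  d = 3: Id(3) · μ(543/3) = 3 · -1 = -3
  d = 181: Id(181) · μ(543/181) = 181 · -1 = -181
  d = 543: Id(543) · μ(543/543) = 543 · 1 = 543
Summing: (Id * μ)(543) = 1 + -3 + -181 + 543 = 360.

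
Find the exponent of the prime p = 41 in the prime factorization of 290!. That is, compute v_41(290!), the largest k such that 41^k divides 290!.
v_41(290!) = 7

Legendre's formula: v_p(n!) = Σ_{k ≥ 1} ⌊n / p^k⌋. For p = 41, n = 290, the terms are:
  ⌊290/41^1⌋ = ⌊290/41⌋ = 7
(the next term ⌊290/41^2⌋ = 0, terminating the sum). Summing: v_41(290!) = 7 = 7.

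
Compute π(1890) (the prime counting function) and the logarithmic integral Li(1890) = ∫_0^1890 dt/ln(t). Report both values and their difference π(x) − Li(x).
π(1890) = 290;  Li(1890) ≈ 300.28;  π(x) − Li(x) ≈ -10.28.

Direct count of primes ≤ 1890 gives π(1890) = 290. Numerical evaluation of the logarithmic integral gives Li(1890) ≈ 300.28. The difference π(x) − Li(x) ≈ -10.28 is typically negative for small/moderate x (Li(x) overestimates), though Littlewood's theorem shows this sign changes infinitely often.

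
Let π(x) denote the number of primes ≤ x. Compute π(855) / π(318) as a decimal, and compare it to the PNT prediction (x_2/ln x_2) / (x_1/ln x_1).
π(855)/π(318) = 147/66 ≈ 2.2273;  PNT prediction ≈ 2.2948.

π(318) = 66 and π(855) = 147, so π(855)/π(318) ≈ 2.2273. The PNT-predicted ratio is (855/ln(855)) / (318/ln(318)) ≈ 2.2948. The two agree to within a few percent, as expected.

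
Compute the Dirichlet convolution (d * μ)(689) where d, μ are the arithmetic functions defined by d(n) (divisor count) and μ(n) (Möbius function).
(d * μ)(689) = 1

Divisors of 689: [1, 13, 53, 689]. For each d | 689:
  d = 1: d(1) · μ(689/1) = 1 · 1 = 1
  d = 13: d(13) · μ(689/13) = 2 · -1 = -2
  d = 53: d(53) · μ(689/53) = 2 · -1 = -2
  d = 689: d(689) · μ(689/689) = 4 · 1 = 4
Summing: (d * μ)(689) = 1 + -2 + -2 + 4 = 1.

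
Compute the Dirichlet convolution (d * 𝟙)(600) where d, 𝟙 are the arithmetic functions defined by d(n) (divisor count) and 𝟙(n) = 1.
(d * 𝟙)(600) = 180

Divisors of 600: [1, 2, 3, 4, 5, 6, 8, 10, 12, 15, 20, 24, 25, 30, 40, 50, 60, 75, 100, 120, 150, 200, 300, 600]. For each d | 600:
  d = 1: d(1) · 𝟙(600/1) = 1 · 1 = 1
  d = 2: d(2) · 𝟙(600/2) = 2 · 1 = 2
  d = 3: d(3) · 𝟙(600/3) = 2 · 1 = 2
  d = 4: d(4) · 𝟙(600/4) = 3 · 1 = 3
  d = 5: d(5) · 𝟙(600/5) = 2 · 1 = 2
  d = 6: d(6) · 𝟙(600/6) = 4 · 1 = 4
  d = 8: d(8) · 𝟙(600/8) = 4 · 1 = 4
  d = 10: d(10) · 𝟙(600/10) = 4 · 1 = 4
  d = 12: d(12) · 𝟙(600/12) = 6 · 1 = 6
  d = 15: d(15) · 𝟙(600/15) = 4 · 1 = 4
  d = 20: d(20) · 𝟙(600/20) = 6 · 1 = 6
  d = 24: d(24) · 𝟙(600/24) = 8 · 1 = 8
  d = 25: d(25) · 𝟙(600/25) = 3 · 1 = 3
  d = 30: d(30) · 𝟙(600/30) = 8 · 1 = 8
  d = 40: d(40) · 𝟙(600/40) = 8 · 1 = 8
  d = 50: d(50) · 𝟙(600/50) = 6 · 1 = 6
  d = 60: d(60) · 𝟙(600/60) = 12 · 1 = 12
  d = 75: d(75) · 𝟙(600/75) = 6 · 1 = 6
  d = 100: d(100) · 𝟙(600/100) = 9 · 1 = 9
  d = 120: d(120) · 𝟙(600/120) = 16 · 1 = 16
  d = 150: d(150) · 𝟙(600/150) = 12 · 1 = 12
  d = 200: d(200) · 𝟙(600/200) = 12 · 1 = 12
  d = 300: d(300) · 𝟙(600/300) = 18 · 1 = 18
  d = 600: d(600) · 𝟙(600/600) = 24 · 1 = 24
Summing: (d * 𝟙)(600) = 1 + 2 + 2 + 3 + 2 + 4 + 4 + 4 + 6 + 4 + 6 + 8 + 3 + 8 + 8 + 6 + 12 + 6 + 9 + 16 + 12 + 12 + 18 + 24 = 180.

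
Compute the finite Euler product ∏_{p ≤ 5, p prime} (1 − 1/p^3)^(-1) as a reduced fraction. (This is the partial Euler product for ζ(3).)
∏ = 3375/2821

The primes p ≤ 5 are [2, 3, 5]. For each prime, (1 − 1/p^3)^(-1) = p^3 / (p^3 − 1). The product is (1 − 1/2^3)^(-1), (1 − 1/3^3)^(-1), (1 − 1/5^3)^(-1) = ∏ p^3 / (p^3 − 1) = 3375/2821.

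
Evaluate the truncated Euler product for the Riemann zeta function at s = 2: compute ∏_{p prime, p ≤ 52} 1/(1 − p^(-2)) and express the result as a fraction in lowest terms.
∏ = 162139622078364740433577733/98952027459385036898304000

The primes p ≤ 52 are [2, 3, 5, 7, 11, 13, 17, 19, 23, 29, 31, 37, 41, 43, 47]. For each prime, (1 − 1/p^2)^(-1) = p^2 / (p^2 − 1). The product is (1 − 1/2^2)^(-1), (1 − 1/3^2)^(-1), (1 − 1/5^2)^(-1), (1 − 1/7^2)^(-1), (1 − 1/11^2)^(-1), (1 − 1/13^2)^(-1), (1 − 1/17^2)^(-1), (1 − 1/19^2)^(-1), (1 − 1/23^2)^(-1), (1 − 1/29^2)^(-1), (1 − 1/31^2)^(-1), (1 − 1/37^2)^(-1), (1 − 1/41^2)^(-1), (1 − 1/43^2)^(-1), (1 − 1/47^2)^(-1) = ∏ p^2 / (p^2 − 1) = 162139622078364740433577733/98952027459385036898304000.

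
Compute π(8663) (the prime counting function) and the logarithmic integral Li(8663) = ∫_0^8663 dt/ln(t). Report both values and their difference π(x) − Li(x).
π(8663) = 1078;  Li(8663) ≈ 1099.86;  π(x) − Li(x) ≈ -21.86.

Direct count of primes ≤ 8663 gives π(8663) = 1078. Numerical evaluation of the logarithmic integral gives Li(8663) ≈ 1099.86. The difference π(x) − Li(x) ≈ -21.86 is typically negative for small/moderate x (Li(x) overestimates), though Littlewood's theorem shows this sign changes infinitely often.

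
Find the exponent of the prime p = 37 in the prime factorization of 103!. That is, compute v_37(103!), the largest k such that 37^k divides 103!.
v_37(103!) = 2

Legendre's formula: v_p(n!) = Σ_{k ≥ 1} ⌊n / p^k⌋. For p = 37, n = 103, the terms are:
  ⌊103/37^1⌋ = ⌊103/37⌋ = 2
(the next term ⌊103/37^2⌋ = 0, terminating the sum). Summing: v_37(103!) = 2 = 2.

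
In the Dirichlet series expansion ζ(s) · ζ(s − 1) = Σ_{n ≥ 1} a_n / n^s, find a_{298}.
σ(298) = 450

In the product (Σ m^0/m^s)(Σ k / k^s) = Σ (Σ_{d | n} d) / n^s, the coefficient of 1/n^s is σ(n) = Σ_{d | n} d. For n = 298, divisors are [1, 2, 149, 298]; summing: σ(298) = 450.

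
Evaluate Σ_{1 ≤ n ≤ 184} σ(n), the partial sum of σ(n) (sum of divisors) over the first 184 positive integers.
Σ_{n ≤ 184} σ(n) = 27946

Compute σ(n) for each 1 ≤ n ≤ 184: σ(1) = 1, σ(2) = 3, σ(3) = 4, σ(4) = 7, σ(5) = 6, σ(6) = 12, σ(7) = 8, σ(8) = 15, σ(9) = 13, σ(10) = 18, σ(11) = 12, σ(12) = 28, σ(13) = 14, σ(14) = 24, σ(15) = 24, σ(16) = 31, σ(17) = 18, σ(18) = 39, σ(19) = 20, σ(20) = 42, σ(21) = 32, σ(22) = 36, σ(23) = 24, σ(24) = 60, σ(25) = 31, σ(26) = 42, σ(27) = 40, σ(28) = 56, σ(29) = 30, σ(30) = 72, σ(31) = 32, σ(32) = 63, σ(33) = 48, σ(34) = 54, σ(35) = 48, σ(36) = 91, σ(37) = 38, σ(38) = 60, σ(39) = 56, σ(40) = 90, σ(41) = 42, σ(42) = 96, σ(43) = 44, σ(44) = 84, σ(45) = 78, σ(46) = 72, σ(47) = 48, σ(48) = 124, σ(49) = 57, σ(50) = 93, σ(51) = 72, σ(52) = 98, σ(53) = 54, σ(54) = 120, σ(55) = 72, σ(56) = 120, σ(57) = 80, σ(58) = 90, σ(59) = 60, σ(60) = 168, σ(61) = 62, σ(62) = 96, σ(63) = 104, σ(64) = 127, σ(65) = 84, σ(66) = 144, σ(67) = 68, σ(68) = 126, σ(69) = 96, σ(70) = 144, σ(71) = 72, σ(72) = 195, σ(73) = 74, σ(74) = 114, σ(75) = 124, σ(76) = 140, σ(77) = 96, σ(78) = 168, σ(79) = 80, σ(80) = 186, σ(81) = 121, σ(82) = 126, σ(83) = 84, σ(84) = 224, σ(85) = 108, σ(86) = 132, σ(87) = 120, σ(88) = 180, σ(89) = 90, σ(90) = 234, σ(91) = 112, σ(92) = 168, σ(93) = 128, σ(94) = 144, σ(95) = 120, σ(96) = 252, σ(97) = 98, σ(98) = 171, σ(99) = 156, σ(100) = 217, σ(101) = 102, σ(102) = 216, σ(103) = 104, σ(104) = 210, σ(105) = 192, σ(106) = 162, σ(107) = 108, σ(108) = 280, σ(109) = 110, σ(110) = 216, σ(111) = 152, σ(112) = 248, σ(113) = 114, σ(114) = 240, σ(115) = 144, σ(116) = 210, σ(117) = 182, σ(118) = 180, σ(119) = 144, σ(120) = 360, σ(121) = 133, σ(122) = 186, σ(123) = 168, σ(124) = 224, σ(125) = 156, σ(126) = 312, σ(127) = 128, σ(128) = 255, σ(129) = 176, σ(130) = 252, σ(131) = 132, σ(132) = 336, σ(133) = 160, σ(134) = 204, σ(135) = 240, σ(136) = 270, σ(137) = 138, σ(138) = 288, σ(139) = 140, σ(140) = 336, σ(141) = 192, σ(142) = 216, σ(143) = 168, σ(144) = 403, σ(145) = 180, σ(146) = 222, σ(147) = 228, σ(148) = 266, σ(149) = 150, σ(150) = 372, σ(151) = 152, σ(152) = 300, σ(153) = 234, σ(154) = 288, σ(155) = 192, σ(156) = 392, σ(157) = 158, σ(158) = 240, σ(159) = 216, σ(160) = 378, σ(161) = 192, σ(162) = 363, σ(163) = 164, σ(164) = 294, σ(165) = 288, σ(166) = 252, σ(167) = 168, σ(168) = 480, σ(169) = 183, σ(170) = 324, σ(171) = 260, σ(172) = 308, σ(173) = 174, σ(174) = 360, σ(175) = 248, σ(176) = 372, σ(177) = 240, σ(178) = 270, σ(179) = 180, σ(180) = 546, σ(181) = 182, σ(182) = 336, σ(183) = 248, σ(184) = 360. Summing all 184 values: 27946. (Average order: Σ_{n ≤ x} σ(n) ~ (π²/12) x². For x = 184, (π²/12)·184² ≈ 27845.44.)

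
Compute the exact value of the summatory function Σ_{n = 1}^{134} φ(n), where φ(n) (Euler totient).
Σ_{n ≤ 134} φ(n) = 5498

Compute φ(n) for each 1 ≤ n ≤ 134: φ(1) = 1, φ(2) = 1, φ(3) = 2, φ(4) = 2, φ(5) = 4, φ(6) = 2, φ(7) = 6, φ(8) = 4, φ(9) = 6, φ(10) = 4, φ(11) = 10, φ(12) = 4, φ(13) = 12, φ(14) = 6, φ(15) = 8, φ(16) = 8, φ(17) = 16, φ(18) = 6, φ(19) = 18, φ(20) = 8, φ(21) = 12, φ(22) = 10, φ(23) = 22, φ(24) = 8, φ(25) = 20, φ(26) = 12, φ(27) = 18, φ(28) = 12, φ(29) = 28, φ(30) = 8, φ(31) = 30, φ(32) = 16, φ(33) = 20, φ(34) = 16, φ(35) = 24, φ(36) = 12, φ(37) = 36, φ(38) = 18, φ(39) = 24, φ(40) = 16, φ(41) = 40, φ(42) = 12, φ(43) = 42, φ(44) = 20, φ(45) = 24, φ(46) = 22, φ(47) = 46, φ(48) = 16, φ(49) = 42, φ(50) = 20, φ(51) = 32, φ(52) = 24, φ(53) = 52, φ(54) = 18, φ(55) = 40, φ(56) = 24, φ(57) = 36, φ(58) = 28, φ(59) = 58, φ(60) = 16, φ(61) = 60, φ(62) = 30, φ(63) = 36, φ(64) = 32, φ(65) = 48, φ(66) = 20, φ(67) = 66, φ(68) = 32, φ(69) = 44, φ(70) = 24, φ(71) = 70, φ(72) = 24, φ(73) = 72, φ(74) = 36, φ(75) = 40, φ(76) = 36, φ(77) = 60, φ(78) = 24, φ(79) = 78, φ(80) = 32, φ(81) = 54, φ(82) = 40, φ(83) = 82, φ(84) = 24, φ(85) = 64, φ(86) = 42, φ(87) = 56, φ(88) = 40, φ(89) = 88, φ(90) = 24, φ(91) = 72, φ(92) = 44, φ(93) = 60, φ(94) = 46, φ(95) = 72, φ(96) = 32, φ(97) = 96, φ(98) = 42, φ(99) = 60, φ(100) = 40, φ(101) = 100, φ(102) = 32, φ(103) = 102, φ(104) = 48, φ(105) = 48, φ(106) = 52, φ(107) = 106, φ(108) = 36, φ(109) = 108, φ(110) = 40, φ(111) = 72, φ(112) = 48, φ(113) = 112, φ(114) = 36, φ(115) = 88, φ(116) = 56, φ(117) = 72, φ(118) = 58, φ(119) = 96, φ(120) = 32, φ(121) = 110, φ(122) = 60, φ(123) = 80, φ(124) = 60, φ(125) = 100, φ(126) = 36, φ(127) = 126, φ(128) = 64, φ(129) = 84, φ(130) = 48, φ(131) = 130, φ(132) = 40, φ(133) = 108, φ(134) = 66. Summing all 134 values: 5498. (Average order: Σ_{n ≤ x} φ(n) ~ (3/π²) x². For x = 134, (3/π²)·134² ≈ 5457.97.)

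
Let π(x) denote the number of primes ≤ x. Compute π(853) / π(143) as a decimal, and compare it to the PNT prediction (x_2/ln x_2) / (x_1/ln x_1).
π(853)/π(143) = 147/34 ≈ 4.3235;  PNT prediction ≈ 4.3865.

π(143) = 34 and π(853) = 147, so π(853)/π(143) ≈ 4.3235. The PNT-predicted ratio is (853/ln(853)) / (143/ln(143)) ≈ 4.3865. The two agree to within a few percent, as expected.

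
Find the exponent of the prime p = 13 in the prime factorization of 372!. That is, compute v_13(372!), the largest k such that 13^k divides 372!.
v_13(372!) = 30

Legendre's formula: v_p(n!) = Σ_{k ≥ 1} ⌊n / p^k⌋. For p = 13, n = 372, the terms are:
  ⌊372/13^1⌋ = ⌊372/13⌋ = 28
  ⌊372/13^2⌋ = ⌊372/169⌋ = 2
(the next term ⌊372/13^3⌋ = 0, terminating the sum). Summing: v_13(372!) = 28 + 2 = 30.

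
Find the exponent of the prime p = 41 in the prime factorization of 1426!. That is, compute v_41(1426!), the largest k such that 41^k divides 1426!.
v_41(1426!) = 34

Legendre's formula: v_p(n!) = Σ_{k ≥ 1} ⌊n / p^k⌋. For p = 41, n = 1426, the terms are:
  ⌊1426/41^1⌋ = ⌊1426/41⌋ = 34
(the next term ⌊1426/41^2⌋ = 0, terminating the sum). Summing: v_41(1426!) = 34 = 34.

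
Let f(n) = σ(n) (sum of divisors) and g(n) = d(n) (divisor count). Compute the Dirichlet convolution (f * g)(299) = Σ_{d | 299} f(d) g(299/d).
(σ * d)(299) = 416

Divisors of 299: [1, 13, 23, 299]. For each d | 299:
  d = 1: σ(1) · d(299/1) = 1 · 4 = 4
  d = 13: σ(13) · d(299/13) = 14 · 2 = 28
  d = 23: σ(23) · d(299/23) = 24 · 2 = 48
  d = 299: σ(299) · d(299/299) = 336 · 1 = 336
Summing: (σ * d)(299) = 4 + 28 + 48 + 336 = 416.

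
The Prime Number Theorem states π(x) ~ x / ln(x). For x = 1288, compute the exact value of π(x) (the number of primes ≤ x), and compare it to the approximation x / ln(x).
π(1288) = 208;  x/ln(x) ≈ 179.87;  relative error ≈ 13.53%.

Directly count primes up to 1288: π(1288) = 208. The PNT approximation gives 1288/ln(1288) ≈ 1288/7.16085 ≈ 179.87. Relative error (π(x) − x/ln(x)) / π(x) ≈ 13.53%; the approximation is known to undercount slightly (Li(x) is a better estimate).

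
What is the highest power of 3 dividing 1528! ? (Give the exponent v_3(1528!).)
v_3(1528!) = 760

Legendre's formula: v_p(n!) = Σ_{k ≥ 1} ⌊n / p^k⌋. For p = 3, n = 1528, the terms are:
  ⌊1528/3^1⌋ = ⌊1528/3⌋ = 509
  ⌊1528/3^2⌋ = ⌊1528/9⌋ = 169
  ⌊1528/3^3⌋ = ⌊1528/27⌋ = 56
  ⌊1528/3^4⌋ = ⌊1528/81⌋ = 18
  ⌊1528/3^5⌋ = ⌊1528/243⌋ = 6
  ⌊1528/3^6⌋ = ⌊1528/729⌋ = 2
(the next term ⌊1528/3^7⌋ = 0, terminating the sum). Summing: v_3(1528!) = 509 + 169 + 56 + 18 + 6 + 2 = 760.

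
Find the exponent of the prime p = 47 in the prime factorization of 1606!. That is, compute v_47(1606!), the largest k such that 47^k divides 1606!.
v_47(1606!) = 34

Legendre's formula: v_p(n!) = Σ_{k ≥ 1} ⌊n / p^k⌋. For p = 47, n = 1606, the terms are:
  ⌊1606/47^1⌋ = ⌊1606/47⌋ = 34
(the next term ⌊1606/47^2⌋ = 0, terminating the sum). Summing: v_47(1606!) = 34 = 34.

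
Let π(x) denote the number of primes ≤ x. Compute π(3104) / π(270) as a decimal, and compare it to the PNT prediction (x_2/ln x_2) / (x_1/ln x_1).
π(3104)/π(270) = 442/57 ≈ 7.7544;  PNT prediction ≈ 8.0047.

π(270) = 57 and π(3104) = 442, so π(3104)/π(270) ≈ 7.7544. The PNT-predicted ratio is (3104/ln(3104)) / (270/ln(270)) ≈ 8.0047. The two agree to within a few percent, as expected.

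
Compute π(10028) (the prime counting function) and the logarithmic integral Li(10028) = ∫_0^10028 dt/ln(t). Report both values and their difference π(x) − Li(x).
π(10028) = 1231;  Li(10028) ≈ 1249.18;  π(x) − Li(x) ≈ -18.18.

Direct count of primes ≤ 10028 gives π(10028) = 1231. Numerical evaluation of the logarithmic integral gives Li(10028) ≈ 1249.18. The difference π(x) − Li(x) ≈ -18.18 is typically negative for small/moderate x (Li(x) overestimates), though Littlewood's theorem shows this sign changes infinitely often.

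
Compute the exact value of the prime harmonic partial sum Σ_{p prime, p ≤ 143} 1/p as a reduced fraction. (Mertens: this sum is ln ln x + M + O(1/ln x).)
Σ 1/p = 18825509850919239131453102166593625244431364344421618363/10014646650599190067509233131649940057366334653200433090

π(143) = 34, so the primes ≤ 143 are [2, 3, 5, 7, 11, 13, 17, 19, 23, 29, 31, 37, 41, 43, 47, 53, 59, 61, 67, 71, 73, 79, 83, 89, 97, 101, 103, 107, 109, 113, 127, 131, 137, 139]. Summing 1/p over these primes: 18825509850919239131453102166593625244431364344421618363/10014646650599190067509233131649940057366334653200433090 ≈ 1.8798. Mertens estimate ln ln(143) + 0.2615 ≈ 1.8635.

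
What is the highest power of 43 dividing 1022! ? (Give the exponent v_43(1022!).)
v_43(1022!) = 23

Legendre's formula: v_p(n!) = Σ_{k ≥ 1} ⌊n / p^k⌋. For p = 43, n = 1022, the terms are:
  ⌊1022/43^1⌋ = ⌊1022/43⌋ = 23
(the next term ⌊1022/43^2⌋ = 0, terminating the sum). Summing: v_43(1022!) = 23 = 23.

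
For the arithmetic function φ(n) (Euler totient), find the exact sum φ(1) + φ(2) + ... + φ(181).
Σ_{n ≤ 181} φ(n) = 10060

Compute φ(n) for each 1 ≤ n ≤ 181: φ(1) = 1, φ(2) = 1, φ(3) = 2, φ(4) = 2, φ(5) = 4, φ(6) = 2, φ(7) = 6, φ(8) = 4, φ(9) = 6, φ(10) = 4, φ(11) = 10, φ(12) = 4, φ(13) = 12, φ(14) = 6, φ(15) = 8, φ(16) = 8, φ(17) = 16, φ(18) = 6, φ(19) = 18, φ(20) = 8, φ(21) = 12, φ(22) = 10, φ(23) = 22, φ(24) = 8, φ(25) = 20, φ(26) = 12, φ(27) = 18, φ(28) = 12, φ(29) = 28, φ(30) = 8, φ(31) = 30, φ(32) = 16, φ(33) = 20, φ(34) = 16, φ(35) = 24, φ(36) = 12, φ(37) = 36, φ(38) = 18, φ(39) = 24, φ(40) = 16, φ(41) = 40, φ(42) = 12, φ(43) = 42, φ(44) = 20, φ(45) = 24, φ(46) = 22, φ(47) = 46, φ(48) = 16, φ(49) = 42, φ(50) = 20, φ(51) = 32, φ(52) = 24, φ(53) = 52, φ(54) = 18, φ(55) = 40, φ(56) = 24, φ(57) = 36, φ(58) = 28, φ(59) = 58, φ(60) = 16, φ(61) = 60, φ(62) = 30, φ(63) = 36, φ(64) = 32, φ(65) = 48, φ(66) = 20, φ(67) = 66, φ(68) = 32, φ(69) = 44, φ(70) = 24, φ(71) = 70, φ(72) = 24, φ(73) = 72, φ(74) = 36, φ(75) = 40, φ(76) = 36, φ(77) = 60, φ(78) = 24, φ(79) = 78, φ(80) = 32, φ(81) = 54, φ(82) = 40, φ(83) = 82, φ(84) = 24, φ(85) = 64, φ(86) = 42, φ(87) = 56, φ(88) = 40, φ(89) = 88, φ(90) = 24, φ(91) = 72, φ(92) = 44, φ(93) = 60, φ(94) = 46, φ(95) = 72, φ(96) = 32, φ(97) = 96, φ(98) = 42, φ(99) = 60, φ(100) = 40, φ(101) = 100, φ(102) = 32, φ(103) = 102, φ(104) = 48, φ(105) = 48, φ(106) = 52, φ(107) = 106, φ(108) = 36, φ(109) = 108, φ(110) = 40, φ(111) = 72, φ(112) = 48, φ(113) = 112, φ(114) = 36, φ(115) = 88, φ(116) = 56, φ(117) = 72, φ(118) = 58, φ(119) = 96, φ(120) = 32, φ(121) = 110, φ(122) = 60, φ(123) = 80, φ(124) = 60, φ(125) = 100, φ(126) = 36, φ(127) = 126, φ(128) = 64, φ(129) = 84, φ(130) = 48, φ(131) = 130, φ(132) = 40, φ(133) = 108, φ(134) = 66, φ(135) = 72, φ(136) = 64, φ(137) = 136, φ(138) = 44, φ(139) = 138, φ(140) = 48, φ(141) = 92, φ(142) = 70, φ(143) = 120, φ(144) = 48, φ(145) = 112, φ(146) = 72, φ(147) = 84, φ(148) = 72, φ(149) = 148, φ(150) = 40, φ(151) = 150, φ(152) = 72, φ(153) = 96, φ(154) = 60, φ(155) = 120, φ(156) = 48, φ(157) = 156, φ(158) = 78, φ(159) = 104, φ(160) = 64, φ(161) = 132, φ(162) = 54, φ(163) = 162, φ(164) = 80, φ(165) = 80, φ(166) = 82, φ(167) = 166, φ(168) = 48, φ(169) = 156, φ(170) = 64, φ(171) = 108, φ(172) = 84, φ(173) = 172, φ(174) = 56, φ(175) = 120, φ(176) = 80, φ(177) = 116, φ(178) = 88, φ(179) = 178, φ(180) = 48, φ(181) = 180. Summing all 181 values: 10060. (Average order: Σ_{n ≤ x} φ(n) ~ (3/π²) x². For x = 181, (3/π²)·181² ≈ 9958.15.)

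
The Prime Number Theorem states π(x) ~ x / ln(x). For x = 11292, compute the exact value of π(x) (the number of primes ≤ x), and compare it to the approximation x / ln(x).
π(11292) = 1365;  x/ln(x) ≈ 1210.05;  relative error ≈ 11.35%.

Directly count primes up to 11292: π(11292) = 1365. The PNT approximation gives 11292/ln(11292) ≈ 11292/9.33185 ≈ 1210.05. Relative error (π(x) − x/ln(x)) / π(x) ≈ 11.35%; the approximation is known to undercount slightly (Li(x) is a better estimate).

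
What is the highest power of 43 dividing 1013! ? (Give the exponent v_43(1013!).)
v_43(1013!) = 23

Legendre's formula: v_p(n!) = Σ_{k ≥ 1} ⌊n / p^k⌋. For p = 43, n = 1013, the terms are:
  ⌊1013/43^1⌋ = ⌊1013/43⌋ = 23
(the next term ⌊1013/43^2⌋ = 0, terminating the sum). Summing: v_43(1013!) = 23 = 23.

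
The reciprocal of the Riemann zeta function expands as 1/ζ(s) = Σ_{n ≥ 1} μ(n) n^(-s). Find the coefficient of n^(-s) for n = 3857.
μ(3857) = -1

Factor n = 3857 = 7 · 19 · 29. μ(n) = 0 if any exponent ≥ 2 (not squarefree); otherwise μ(n) = (−1)^{ω(n)} where ω(n) is the number of distinct prime factors. Applying: μ(3857) = -1.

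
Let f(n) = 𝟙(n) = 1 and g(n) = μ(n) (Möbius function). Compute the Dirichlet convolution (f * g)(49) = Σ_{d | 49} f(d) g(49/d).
(𝟙 * μ)(49) = 0

Divisors of 49: [1, 7, 49]. For each d | 49:
  d = 1: 𝟙(1) · μ(49/1) = 1 · 0 = 0
  d = 7: 𝟙(7) · μ(49/7) = 1 · -1 = -1
  d = 49: 𝟙(49) · μ(49/49) = 1 · 1 = 1
Summing: (𝟙 * μ)(49) = 0 + -1 + 1 = 0.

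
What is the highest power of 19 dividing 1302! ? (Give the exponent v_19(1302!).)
v_19(1302!) = 71

Legendre's formula: v_p(n!) = Σ_{k ≥ 1} ⌊n / p^k⌋. For p = 19, n = 1302, the terms are:
  ⌊1302/19^1⌋ = ⌊1302/19⌋ = 68
  ⌊1302/19^2⌋ = ⌊1302/361⌋ = 3
(the next term ⌊1302/19^3⌋ = 0, terminating the sum). Summing: v_19(1302!) = 68 + 3 = 71.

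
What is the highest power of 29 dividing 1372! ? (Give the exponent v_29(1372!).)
v_29(1372!) = 48

Legendre's formula: v_p(n!) = Σ_{k ≥ 1} ⌊n / p^k⌋. For p = 29, n = 1372, the terms are:
  ⌊1372/29^1⌋ = ⌊1372/29⌋ = 47
  ⌊1372/29^2⌋ = ⌊1372/841⌋ = 1
(the next term ⌊1372/29^3⌋ = 0, terminating the sum). Summing: v_29(1372!) = 47 + 1 = 48.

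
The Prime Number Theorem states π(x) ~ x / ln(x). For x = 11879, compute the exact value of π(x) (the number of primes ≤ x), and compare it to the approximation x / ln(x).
π(11879) = 1423;  x/ln(x) ≈ 1266.08;  relative error ≈ 11.03%.

Directly count primes up to 11879: π(11879) = 1423. The PNT approximation gives 11879/ln(11879) ≈ 11879/9.38253 ≈ 1266.08. Relative error (π(x) − x/ln(x)) / π(x) ≈ 11.03%; the approximation is known to undercount slightly (Li(x) is a better estimate).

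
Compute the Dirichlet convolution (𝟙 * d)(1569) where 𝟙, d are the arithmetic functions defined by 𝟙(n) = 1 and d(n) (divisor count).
(𝟙 * d)(1569) = 9

Divisors of 1569: [1, 3, 523, 1569]. For each d | 1569:
  d = 1: 𝟙(1) · d(1569/1) = 1 · 4 = 4
  d = 3: 𝟙(3) · d(1569/3) = 1 · 2 = 2
  d = 523: 𝟙(523) · d(1569/523) = 1 · 2 = 2
  d = 1569: 𝟙(1569) · d(1569/1569) = 1 · 1 = 1
Summing: (𝟙 * d)(1569) = 4 + 2 + 2 + 1 = 9.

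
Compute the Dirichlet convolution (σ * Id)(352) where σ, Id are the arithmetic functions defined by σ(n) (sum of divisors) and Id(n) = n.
(σ * Id)(352) = 7383

Divisors of 352: [1, 2, 4, 8, 11, 16, 22, 32, 44, 88, 176, 352]. For each d | 352:
  d = 1: σ(1) · Id(352/1) = 1 · 352 = 352
  d = 2: σ(2) · Id(352/2) = 3 · 176 = 528
  d = 4: σ(4) · Id(352/4) = 7 · 88 = 616
  d = 8: σ(8) · Id(352/8) = 15 · 44 = 660
  d = 11: σ(11) · Id(352/11) = 12 · 32 = 384
  d = 16: σ(16) · Id(352/16) = 31 · 22 = 682
  d = 22: σ(22) · Id(352/22) = 36 · 16 = 576
  d = 32: σ(32) · Id(352/32) = 63 · 11 = 693
  d = 44: σ(44) · Id(352/44) = 84 · 8 = 672
  d = 88: σ(88) · Id(352/88) = 180 · 4 = 720
  d = 176: σ(176) · Id(352/176) = 372 · 2 = 744
  d = 352: σ(352) · Id(352/352) = 756 · 1 = 756
Summing: (σ * Id)(352) = 352 + 528 + 616 + 660 + 384 + 682 + 576 + 693 + 672 + 720 + 744 + 756 = 7383.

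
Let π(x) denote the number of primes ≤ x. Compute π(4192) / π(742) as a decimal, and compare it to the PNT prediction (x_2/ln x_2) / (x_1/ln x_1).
π(4192)/π(742) = 574/131 ≈ 4.3817;  PNT prediction ≈ 4.4767.

π(742) = 131 and π(4192) = 574, so π(4192)/π(742) ≈ 4.3817. The PNT-predicted ratio is (4192/ln(4192)) / (742/ln(742)) ≈ 4.4767. The two agree to within a few percent, as expected.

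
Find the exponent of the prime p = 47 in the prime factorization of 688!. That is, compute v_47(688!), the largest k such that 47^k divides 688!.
v_47(688!) = 14

Legendre's formula: v_p(n!) = Σ_{k ≥ 1} ⌊n / p^k⌋. For p = 47, n = 688, the terms are:
  ⌊688/47^1⌋ = ⌊688/47⌋ = 14
(the next term ⌊688/47^2⌋ = 0, terminating the sum). Summing: v_47(688!) = 14 = 14.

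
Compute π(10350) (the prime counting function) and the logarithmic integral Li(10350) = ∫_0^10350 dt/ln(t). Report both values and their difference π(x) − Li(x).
π(10350) = 1270;  Li(10350) ≈ 1284.07;  π(x) − Li(x) ≈ -14.07.

Direct count of primes ≤ 10350 gives π(10350) = 1270. Numerical evaluation of the logarithmic integral gives Li(10350) ≈ 1284.07. The difference π(x) − Li(x) ≈ -14.07 is typically negative for small/moderate x (Li(x) overestimates), though Littlewood's theorem shows this sign changes infinitely often.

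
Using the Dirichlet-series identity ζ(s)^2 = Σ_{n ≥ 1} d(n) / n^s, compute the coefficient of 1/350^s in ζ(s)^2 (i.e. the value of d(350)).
d(350) = 12

ζ(s)^2 = (Σ 1/m^s)(Σ 1/k^s). The coefficient of 1/n^s in the product is the number of ordered pairs (m, k) with mk = n, which equals d(n). For n = 350, divisors are [1, 2, 5, 7, 10, 14, 25, 35, 50, 70, 175, 350], so d(350) = 12.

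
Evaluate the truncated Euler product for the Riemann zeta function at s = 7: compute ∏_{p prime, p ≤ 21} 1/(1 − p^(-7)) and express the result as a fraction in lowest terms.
∏ = 155826023762586560111512988551201501037015625/154535761885293084095586902270463356349603488

The primes p ≤ 21 are [2, 3, 5, 7, 11, 13, 17, 19]. For each prime, (1 − 1/p^7)^(-1) = p^7 / (p^7 − 1). The product is (1 − 1/2^7)^(-1), (1 − 1/3^7)^(-1), (1 − 1/5^7)^(-1), (1 − 1/7^7)^(-1), (1 − 1/11^7)^(-1), (1 − 1/13^7)^(-1), (1 − 1/17^7)^(-1), (1 − 1/19^7)^(-1) = ∏ p^7 / (p^7 − 1) = 155826023762586560111512988551201501037015625/154535761885293084095586902270463356349603488.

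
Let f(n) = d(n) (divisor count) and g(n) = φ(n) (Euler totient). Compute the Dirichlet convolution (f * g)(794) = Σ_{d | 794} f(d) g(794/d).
(d * φ)(794) = 1194

Divisors of 794: [1, 2, 397, 794]. For each d | 794:
  d = 1: d(1) · φ(794/1) = 1 · 396 = 396
  d = 2: d(2) · φ(794/2) = 2 · 396 = 792
  d = 397: d(397) · φ(794/397) = 2 · 1 = 2
  d = 794: d(794) · φ(794/794) = 4 · 1 = 4
Summing: (d * φ)(794) = 396 + 792 + 2 + 4 = 1194.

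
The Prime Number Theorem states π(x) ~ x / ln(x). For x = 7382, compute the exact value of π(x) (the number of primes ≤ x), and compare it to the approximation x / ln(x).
π(7382) = 938;  x/ln(x) ≈ 828.80;  relative error ≈ 11.64%.

Directly count primes up to 7382: π(7382) = 938. The PNT approximation gives 7382/ln(7382) ≈ 7382/8.90680 ≈ 828.80. Relative error (π(x) − x/ln(x)) / π(x) ≈ 11.64%; the approximation is known to undercount slightly (Li(x) is a better estimate).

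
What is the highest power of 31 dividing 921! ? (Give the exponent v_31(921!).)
v_31(921!) = 29

Legendre's formula: v_p(n!) = Σ_{k ≥ 1} ⌊n / p^k⌋. For p = 31, n = 921, the terms are:
  ⌊921/31^1⌋ = ⌊921/31⌋ = 29
(the next term ⌊921/31^2⌋ = 0, terminating the sum). Summing: v_31(921!) = 29 = 29.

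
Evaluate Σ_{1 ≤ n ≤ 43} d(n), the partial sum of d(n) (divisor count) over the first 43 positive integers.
Σ_{n ≤ 43} d(n) = 170

Compute d(n) for each 1 ≤ n ≤ 43: d(1) = 1, d(2) = 2, d(3) = 2, d(4) = 3, d(5) = 2, d(6) = 4, d(7) = 2, d(8) = 4, d(9) = 3, d(10) = 4, d(11) = 2, d(12) = 6, d(13) = 2, d(14) = 4, d(15) = 4, d(16) = 5, d(17) = 2, d(18) = 6, d(19) = 2, d(20) = 6, d(21) = 4, d(22) = 4, d(23) = 2, d(24) = 8, d(25) = 3, d(26) = 4, d(27) = 4, d(28) = 6, d(29) = 2, d(30) = 8, d(31) = 2, d(32) = 6, d(33) = 4, d(34) = 4, d(35) = 4, d(36) = 9, d(37) = 2, d(38) = 4, d(39) = 4, d(40) = 8, d(41) = 2, d(42) = 8, d(43) = 2. Summing all 43 values: 170. (Dirichlet's divisor formula: Σ_{n ≤ x} d(n) = x ln(x) + (2γ − 1) x + O(√x). For x = 43, the asymptotic estimate is ≈ 168.37.)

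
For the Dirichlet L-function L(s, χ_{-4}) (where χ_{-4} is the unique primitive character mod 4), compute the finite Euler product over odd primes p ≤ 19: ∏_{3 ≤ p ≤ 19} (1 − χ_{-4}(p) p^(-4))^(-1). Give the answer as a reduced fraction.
∏ = 10388364341566686475/10504466734429503488

The odd primes p ≤ 19 are [3, 5, 7, 11, 13, 17, 19]. For each, χ(p) = 1 if p ≡ 1 mod 4, χ(p) = −1 if p ≡ 3 mod 4. Taking (1 − χ(p)/p^4)^(-1) = p^4/(p^4 − χ(p)): (1 − (-1)/3^4)^(-1) · (1 − (1)/5^4)^(-1) · (1 − (-1)/7^4)^(-1) · (1 − (-1)/11^4)^(-1) · (1 − (1)/13^4)^(-1) · (1 − (1)/17^4)^(-1) · (1 − (-1)/19^4)^(-1) = 10388364341566686475/10504466734429503488.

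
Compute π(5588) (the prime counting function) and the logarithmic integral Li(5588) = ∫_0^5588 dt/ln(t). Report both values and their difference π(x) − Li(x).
π(5588) = 737;  Li(5588) ≈ 752.86;  π(x) − Li(x) ≈ -15.86.

Direct count of primes ≤ 5588 gives π(5588) = 737. Numerical evaluation of the logarithmic integral gives Li(5588) ≈ 752.86. The difference π(x) − Li(x) ≈ -15.86 is typically negative for small/moderate x (Li(x) overestimates), though Littlewood's theorem shows this sign changes infinitely often.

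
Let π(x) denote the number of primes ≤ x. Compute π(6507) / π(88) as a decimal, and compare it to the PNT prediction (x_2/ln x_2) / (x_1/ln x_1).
π(6507)/π(88) = 842/23 ≈ 36.6087;  PNT prediction ≈ 37.7044.

π(88) = 23 and π(6507) = 842, so π(6507)/π(88) ≈ 36.6087. The PNT-predicted ratio is (6507/ln(6507)) / (88/ln(88)) ≈ 37.7044. The two agree to within a few percent, as expected.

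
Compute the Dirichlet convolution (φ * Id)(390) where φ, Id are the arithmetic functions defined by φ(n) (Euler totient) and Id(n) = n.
(φ * Id)(390) = 3375

Divisors of 390: [1, 2, 3, 5, 6, 10, 13, 15, 26, 30, 39, 65, 78, 130, 195, 390]. For each d | 390:
  d = 1: φ(1) · Id(390/1) = 1 · 390 = 390
  d = 2: φ(2) · Id(390/2) = 1 · 195 = 195
  d = 3: φ(3) · Id(390/3) = 2 · 130 = 260
  d = 5: φ(5) · Id(390/5) = 4 · 78 = 312
  d = 6: φ(6) · Id(390/6) = 2 · 65 = 130
  d = 10: φ(10) · Id(390/10) = 4 · 39 = 156
  d = 13: φ(13) · Id(390/13) = 12 · 30 = 360
  d = 15: φ(15) · Id(390/15) = 8 · 26 = 208
  d = 26: φ(26) · Id(390/26) = 12 · 15 = 180
  d = 30: φ(30) · Id(390/30) = 8 · 13 = 104
  d = 39: φ(39) · Id(390/39) = 24 · 10 = 240
  d = 65: φ(65) · Id(390/65) = 48 · 6 = 288
  d = 78: φ(78) · Id(390/78) = 24 · 5 = 120
  d = 130: φ(130) · Id(390/130) = 48 · 3 = 144
  d = 195: φ(195) · Id(390/195) = 96 · 2 = 192
  d = 390: φ(390) · Id(390/390) = 96 · 1 = 96
Summing: (φ * Id)(390) = 390 + 195 + 260 + 312 + 130 + 156 + 360 + 208 + 180 + 104 + 240 + 288 + 120 + 144 + 192 + 96 = 3375.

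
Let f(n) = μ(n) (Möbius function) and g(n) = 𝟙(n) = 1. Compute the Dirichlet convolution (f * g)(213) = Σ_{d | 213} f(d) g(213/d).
(μ * 𝟙)(213) = 0

Divisors of 213: [1, 3, 71, 213]. For each d | 213:
  d = 1: μ(1) · 𝟙(213/1) = 1 · 1 = 1
  d = 3: μ(3) · 𝟙(213/3) = -1 · 1 = -1
  d = 71: μ(71) · 𝟙(213/71) = -1 · 1 = -1
  d = 213: μ(213) · 𝟙(213/213) = 1 · 1 = 1
Summing: (μ * 𝟙)(213) = 1 + -1 + -1 + 1 = 0.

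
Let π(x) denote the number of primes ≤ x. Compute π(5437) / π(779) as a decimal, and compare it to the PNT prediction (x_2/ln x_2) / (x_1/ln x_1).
π(5437)/π(779) = 718/137 ≈ 5.2409;  PNT prediction ≈ 5.4028.

π(779) = 137 and π(5437) = 718, so π(5437)/π(779) ≈ 5.2409. The PNT-predicted ratio is (5437/ln(5437)) / (779/ln(779)) ≈ 5.4028. The two agree to within a few percent, as expected.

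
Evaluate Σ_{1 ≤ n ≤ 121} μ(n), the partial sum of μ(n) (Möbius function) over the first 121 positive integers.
Σ_{n ≤ 121} μ(n) = -3

Compute μ(n) for each 1 ≤ n ≤ 121: μ(1) = 1, μ(2) = -1, μ(3) = -1, μ(4) = 0, μ(5) = -1, μ(6) = 1, μ(7) = -1, μ(8) = 0, μ(9) = 0, μ(10) = 1, μ(11) = -1, μ(12) = 0, μ(13) = -1, μ(14) = 1, μ(15) = 1, μ(16) = 0, μ(17) = -1, μ(18) = 0, μ(19) = -1, μ(20) = 0, μ(21) = 1, μ(22) = 1, μ(23) = -1, μ(24) = 0, μ(25) = 0, μ(26) = 1, μ(27) = 0, μ(28) = 0, μ(29) = -1, μ(30) = -1, μ(31) = -1, μ(32) = 0, μ(33) = 1, μ(34) = 1, μ(35) = 1, μ(36) = 0, μ(37) = -1, μ(38) = 1, μ(39) = 1, μ(40) = 0, μ(41) = -1, μ(42) = -1, μ(43) = -1, μ(44) = 0, μ(45) = 0, μ(46) = 1, μ(47) = -1, μ(48) = 0, μ(49) = 0, μ(50) = 0, μ(51) = 1, μ(52) = 0, μ(53) = -1, μ(54) = 0, μ(55) = 1, μ(56) = 0, μ(57) = 1, μ(58) = 1, μ(59) = -1, μ(60) = 0, μ(61) = -1, μ(62) = 1, μ(63) = 0, μ(64) = 0, μ(65) = 1, μ(66) = -1, μ(67) = -1, μ(68) = 0, μ(69) = 1, μ(70) = -1, μ(71) = -1, μ(72) = 0, μ(73) = -1, μ(74) = 1, μ(75) = 0, μ(76) = 0, μ(77) = 1, μ(78) = -1, μ(79) = -1, μ(80) = 0, μ(81) = 0, μ(82) = 1, μ(83) = -1, μ(84) = 0, μ(85) = 1, μ(86) = 1, μ(87) = 1, μ(88) = 0, μ(89) = -1, μ(90) = 0, μ(91) = 1, μ(92) = 0, μ(93) = 1, μ(94) = 1, μ(95) = 1, μ(96) = 0, μ(97) = -1, μ(98) = 0, μ(99) = 0, μ(100) = 0, μ(101) = -1, μ(102) = -1, μ(103) = -1, μ(104) = 0, μ(105) = -1, μ(106) = 1, μ(107) = -1, μ(108) = 0, μ(109) = -1, μ(110) = -1, μ(111) = 1, μ(112) = 0, μ(113) = -1, μ(114) = -1, μ(115) = 1, μ(116) = 0, μ(117) = 0, μ(118) = 1, μ(119) = 1, μ(120) = 0, μ(121) = 0. Summing all 121 values: -3. (Mertens function M(x) = Σ_{n ≤ x} μ(n); on average M(x) should be small (PNT ⟺ M(x) = o(x)).)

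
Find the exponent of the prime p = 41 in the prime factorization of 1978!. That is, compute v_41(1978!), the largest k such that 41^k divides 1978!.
v_41(1978!) = 49

Legendre's formula: v_p(n!) = Σ_{k ≥ 1} ⌊n / p^k⌋. For p = 41, n = 1978, the terms are:
  ⌊1978/41^1⌋ = ⌊1978/41⌋ = 48
  ⌊1978/41^2⌋ = ⌊1978/1681⌋ = 1
(the next term ⌊1978/41^3⌋ = 0, terminating the sum). Summing: v_41(1978!) = 48 + 1 = 49.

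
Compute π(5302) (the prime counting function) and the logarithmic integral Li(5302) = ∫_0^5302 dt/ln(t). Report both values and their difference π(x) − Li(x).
π(5302) = 702;  Li(5302) ≈ 719.62;  π(x) − Li(x) ≈ -17.62.

Direct count of primes ≤ 5302 gives π(5302) = 702. Numerical evaluation of the logarithmic integral gives Li(5302) ≈ 719.62. The difference π(x) − Li(x) ≈ -17.62 is typically negative for small/moderate x (Li(x) overestimates), though Littlewood's theorem shows this sign changes infinitely often.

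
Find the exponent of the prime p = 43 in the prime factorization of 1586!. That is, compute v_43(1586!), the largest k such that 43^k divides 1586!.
v_43(1586!) = 36

Legendre's formula: v_p(n!) = Σ_{k ≥ 1} ⌊n / p^k⌋. For p = 43, n = 1586, the terms are:
  ⌊1586/43^1⌋ = ⌊1586/43⌋ = 36
(the next term ⌊1586/43^2⌋ = 0, terminating the sum). Summing: v_43(1586!) = 36 = 36.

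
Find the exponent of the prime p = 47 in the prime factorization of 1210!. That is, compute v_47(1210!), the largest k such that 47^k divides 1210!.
v_47(1210!) = 25

Legendre's formula: v_p(n!) = Σ_{k ≥ 1} ⌊n / p^k⌋. For p = 47, n = 1210, the terms are:
  ⌊1210/47^1⌋ = ⌊1210/47⌋ = 25
(the next term ⌊1210/47^2⌋ = 0, terminating the sum). Summing: v_47(1210!) = 25 = 25.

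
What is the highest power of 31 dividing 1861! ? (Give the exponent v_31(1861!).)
v_31(1861!) = 61

Legendre's formula: v_p(n!) = Σ_{k ≥ 1} ⌊n / p^k⌋. For p = 31, n = 1861, the terms are:
  ⌊1861/31^1⌋ = ⌊1861/31⌋ = 60
  ⌊1861/31^2⌋ = ⌊1861/961⌋ = 1
(the next term ⌊1861/31^3⌋ = 0, terminating the sum). Summing: v_31(1861!) = 60 + 1 = 61.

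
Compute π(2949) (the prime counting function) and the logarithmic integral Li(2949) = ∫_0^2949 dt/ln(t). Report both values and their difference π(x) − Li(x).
π(2949) = 424;  Li(2949) ≈ 436.38;  π(x) − Li(x) ≈ -12.38.

Direct count of primes ≤ 2949 gives π(2949) = 424. Numerical evaluation of the logarithmic integral gives Li(2949) ≈ 436.38. The difference π(x) − Li(x) ≈ -12.38 is typically negative for small/moderate x (Li(x) overestimates), though Littlewood's theorem shows this sign changes infinitely often.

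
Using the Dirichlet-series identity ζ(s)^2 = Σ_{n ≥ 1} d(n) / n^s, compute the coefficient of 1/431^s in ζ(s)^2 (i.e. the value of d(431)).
d(431) = 2

ζ(s)^2 = (Σ 1/m^s)(Σ 1/k^s). The coefficient of 1/n^s in the product is the number of ordered pairs (m, k) with mk = n, which equals d(n). For n = 431, divisors are [1, 431], so d(431) = 2.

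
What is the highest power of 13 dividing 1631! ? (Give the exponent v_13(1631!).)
v_13(1631!) = 134

Legendre's formula: v_p(n!) = Σ_{k ≥ 1} ⌊n / p^k⌋. For p = 13, n = 1631, the terms are:
  ⌊1631/13^1⌋ = ⌊1631/13⌋ = 125
  ⌊1631/13^2⌋ = ⌊1631/169⌋ = 9
(the next term ⌊1631/13^3⌋ = 0, terminating the sum). Summing: v_13(1631!) = 125 + 9 = 134.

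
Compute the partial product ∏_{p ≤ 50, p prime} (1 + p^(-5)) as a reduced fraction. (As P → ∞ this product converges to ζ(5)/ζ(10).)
∏ = 77350420258916008694441522216355088445733760320747817275637792505856/74669957780522328018216335873020857442299719217280893302140029444835

The primes p ≤ 50 are [2, 3, 5, 7, 11, 13, 17, 19, 23, 29, 31, 37, 41, 43, 47]. For each, (1 + 1/p^5) = (p^5 + 1)/p^5. Multiplying these fractions over p ∈ [2, 3, 5, 7, 11, 13, 17, 19, 23, 29, 31, 37, 41, 43, 47] gives 77350420258916008694441522216355088445733760320747817275637792505856/74669957780522328018216335873020857442299719217280893302140029444835. (In the limit P → ∞ this tends to ζ(5)/ζ(10).)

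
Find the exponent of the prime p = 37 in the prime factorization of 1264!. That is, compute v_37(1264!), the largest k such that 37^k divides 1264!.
v_37(1264!) = 34

Legendre's formula: v_p(n!) = Σ_{k ≥ 1} ⌊n / p^k⌋. For p = 37, n = 1264, the terms are:
  ⌊1264/37^1⌋ = ⌊1264/37⌋ = 34
(the next term ⌊1264/37^2⌋ = 0, terminating the sum). Summing: v_37(1264!) = 34 = 34.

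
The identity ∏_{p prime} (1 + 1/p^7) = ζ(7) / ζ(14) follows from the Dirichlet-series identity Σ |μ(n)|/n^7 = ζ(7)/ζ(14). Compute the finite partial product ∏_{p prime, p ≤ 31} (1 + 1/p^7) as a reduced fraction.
∏ = 45636384576315690080929715569674882079693135504462522074208731086848/45261280733327250662945753058202857554009606630517518569698816246875

The primes p ≤ 31 are [2, 3, 5, 7, 11, 13, 17, 19, 23, 29, 31]. For each, (1 + 1/p^7) = (p^7 + 1)/p^7. Multiplying these fractions over p ∈ [2, 3, 5, 7, 11, 13, 17, 19, 23, 29, 31] gives 45636384576315690080929715569674882079693135504462522074208731086848/45261280733327250662945753058202857554009606630517518569698816246875. (In the limit P → ∞ this tends to ζ(7)/ζ(14).)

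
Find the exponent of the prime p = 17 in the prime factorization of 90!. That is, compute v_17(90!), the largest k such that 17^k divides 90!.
v_17(90!) = 5

Legendre's formula: v_p(n!) = Σ_{k ≥ 1} ⌊n / p^k⌋. For p = 17, n = 90, the terms are:
  ⌊90/17^1⌋ = ⌊90/17⌋ = 5
(the next term ⌊90/17^2⌋ = 0, terminating the sum). Summing: v_17(90!) = 5 = 5.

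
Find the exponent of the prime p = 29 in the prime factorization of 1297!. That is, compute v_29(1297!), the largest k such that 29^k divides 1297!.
v_29(1297!) = 45

Legendre's formula: v_p(n!) = Σ_{k ≥ 1} ⌊n / p^k⌋. For p = 29, n = 1297, the terms are:
  ⌊1297/29^1⌋ = ⌊1297/29⌋ = 44
  ⌊1297/29^2⌋ = ⌊1297/841⌋ = 1
(the next term ⌊1297/29^3⌋ = 0, terminating the sum). Summing: v_29(1297!) = 44 + 1 = 45.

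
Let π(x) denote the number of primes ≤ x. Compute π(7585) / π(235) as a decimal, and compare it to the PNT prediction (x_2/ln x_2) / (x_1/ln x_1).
π(7585)/π(235) = 963/51 ≈ 18.8824;  PNT prediction ≈ 19.7245.

π(235) = 51 and π(7585) = 963, so π(7585)/π(235) ≈ 18.8824. The PNT-predicted ratio is (7585/ln(7585)) / (235/ln(235)) ≈ 19.7245. The two agree to within a few percent, as expected.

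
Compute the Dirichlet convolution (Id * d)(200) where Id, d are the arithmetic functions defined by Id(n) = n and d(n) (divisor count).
(Id * d)(200) = 988

Divisors of 200: [1, 2, 4, 5, 8, 10, 20, 25, 40, 50, 100, 200]. For each d | 200:
  d = 1: Id(1) · d(200/1) = 1 · 12 = 12
  d = 2: Id(2) · d(200/2) = 2 · 9 = 18
  d = 4: Id(4) · d(200/4) = 4 · 6 = 24
  d = 5: Id(5) · d(200/5) = 5 · 8 = 40
  d = 8: Id(8) · d(200/8) = 8 · 3 = 24
  d = 10: Id(10) · d(200/10) = 10 · 6 = 60
  d = 20: Id(20) · d(200/20) = 20 · 4 = 80
  d = 25: Id(25) · d(200/25) = 25 · 4 = 100
  d = 40: Id(40) · d(200/40) = 40 · 2 = 80
  d = 50: Id(50) · d(200/50) = 50 · 3 = 150
  d = 100: Id(100) · d(200/100) = 100 · 2 = 200
  d = 200: Id(200) · d(200/200) = 200 · 1 = 200
Summing: (Id * d)(200) = 12 + 18 + 24 + 40 + 24 + 60 + 80 + 100 + 80 + 150 + 200 + 200 = 988.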